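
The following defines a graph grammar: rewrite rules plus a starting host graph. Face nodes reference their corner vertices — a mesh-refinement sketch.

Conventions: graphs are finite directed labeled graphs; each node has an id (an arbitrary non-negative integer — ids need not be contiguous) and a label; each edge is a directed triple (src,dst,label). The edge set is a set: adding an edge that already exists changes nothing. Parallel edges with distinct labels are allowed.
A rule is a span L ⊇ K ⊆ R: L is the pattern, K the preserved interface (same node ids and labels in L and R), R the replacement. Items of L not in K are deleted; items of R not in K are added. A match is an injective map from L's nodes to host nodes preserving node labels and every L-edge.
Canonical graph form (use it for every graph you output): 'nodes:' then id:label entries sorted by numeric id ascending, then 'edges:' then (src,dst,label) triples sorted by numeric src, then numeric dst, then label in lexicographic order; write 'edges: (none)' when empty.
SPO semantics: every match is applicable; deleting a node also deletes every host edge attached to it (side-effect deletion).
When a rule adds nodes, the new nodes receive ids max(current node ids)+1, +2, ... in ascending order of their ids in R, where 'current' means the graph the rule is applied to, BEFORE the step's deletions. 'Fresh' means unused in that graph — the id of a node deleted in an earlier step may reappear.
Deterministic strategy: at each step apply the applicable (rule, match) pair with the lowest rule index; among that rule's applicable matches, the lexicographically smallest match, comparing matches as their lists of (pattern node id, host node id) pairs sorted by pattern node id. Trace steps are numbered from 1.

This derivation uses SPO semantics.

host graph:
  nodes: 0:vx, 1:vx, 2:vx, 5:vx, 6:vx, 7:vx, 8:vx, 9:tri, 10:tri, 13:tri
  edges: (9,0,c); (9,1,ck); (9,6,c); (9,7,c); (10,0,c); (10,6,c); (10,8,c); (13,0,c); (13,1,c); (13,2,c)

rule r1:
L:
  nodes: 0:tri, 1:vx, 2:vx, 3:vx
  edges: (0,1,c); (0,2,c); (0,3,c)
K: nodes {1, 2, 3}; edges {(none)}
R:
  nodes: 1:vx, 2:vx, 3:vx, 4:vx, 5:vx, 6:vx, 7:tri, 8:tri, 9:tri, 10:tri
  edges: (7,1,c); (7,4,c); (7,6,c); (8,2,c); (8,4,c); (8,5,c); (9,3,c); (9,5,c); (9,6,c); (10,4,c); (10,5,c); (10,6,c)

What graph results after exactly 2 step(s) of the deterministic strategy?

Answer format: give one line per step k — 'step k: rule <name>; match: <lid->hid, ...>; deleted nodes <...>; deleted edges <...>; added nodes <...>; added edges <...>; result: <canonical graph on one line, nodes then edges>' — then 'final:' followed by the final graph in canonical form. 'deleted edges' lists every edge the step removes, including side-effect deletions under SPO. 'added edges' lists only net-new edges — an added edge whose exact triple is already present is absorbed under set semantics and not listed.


step 1: rule r1; match: 0->9, 1->0, 2->6, 3->7; deleted nodes 9; deleted edges (9,0,c); (9,1,ck); (9,6,c); (9,7,c); added nodes 14, 15, 16, 17, 18, 19, 20; added edges (17,0,c); (17,14,c); (17,16,c); (18,6,c); (18,14,c); (18,15,c); (19,7,c); (19,15,c); (19,16,c); (20,14,c); (20,15,c); (20,16,c); result: nodes: 0:vx, 1:vx, 2:vx, 5:vx, 6:vx, 7:vx, 8:vx, 10:tri, 13:tri, 14:vx, 15:vx, 16:vx, 17:tri, 18:tri, 19:tri, 20:tri edges: (10,0,c); (10,6,c); (10,8,c); (13,0,c); (13,1,c); (13,2,c); (17,0,c); (17,14,c); (17,16,c); (18,6,c); (18,14,c); (18,15,c); (19,7,c); (19,15,c); (19,16,c); (20,14,c); (20,15,c); (20,16,c)
step 2: rule r1; match: 0->10, 1->0, 2->6, 3->8; deleted nodes 10; deleted edges (10,0,c); (10,6,c); (10,8,c); added nodes 21, 22, 23, 24, 25, 26, 27; added edges (24,0,c); (24,21,c); (24,23,c); (25,6,c); (25,21,c); (25,22,c); (26,8,c); (26,22,c); (26,23,c); (27,21,c); (27,22,c); (27,23,c); result: nodes: 0:vx, 1:vx, 2:vx, 5:vx, 6:vx, 7:vx, 8:vx, 13:tri, 14:vx, 15:vx, 16:vx, 17:tri, 18:tri, 19:tri, 20:tri, 21:vx, 22:vx, 23:vx, 24:tri, 25:tri, 26:tri, 27:tri edges: (13,0,c); (13,1,c); (13,2,c); (17,0,c); (17,14,c); (17,16,c); (18,6,c); (18,14,c); (18,15,c); (19,7,c); (19,15,c); (19,16,c); (20,14,c); (20,15,c); (20,16,c); (24,0,c); (24,21,c); (24,23,c); (25,6,c); (25,21,c); (25,22,c); (26,8,c); (26,22,c); (26,23,c); (27,21,c); (27,22,c); (27,23,c)
final:
nodes: 0:vx, 1:vx, 2:vx, 5:vx, 6:vx, 7:vx, 8:vx, 13:tri, 14:vx, 15:vx, 16:vx, 17:tri, 18:tri, 19:tri, 20:tri, 21:vx, 22:vx, 23:vx, 24:tri, 25:tri, 26:tri, 27:tri
edges: (13,0,c); (13,1,c); (13,2,c); (17,0,c); (17,14,c); (17,16,c); (18,6,c); (18,14,c); (18,15,c); (19,7,c); (19,15,c); (19,16,c); (20,14,c); (20,15,c); (20,16,c); (24,0,c); (24,21,c); (24,23,c); (25,6,c); (25,21,c); (25,22,c); (26,8,c); (26,22,c); (26,23,c); (27,21,c); (27,22,c); (27,23,c)


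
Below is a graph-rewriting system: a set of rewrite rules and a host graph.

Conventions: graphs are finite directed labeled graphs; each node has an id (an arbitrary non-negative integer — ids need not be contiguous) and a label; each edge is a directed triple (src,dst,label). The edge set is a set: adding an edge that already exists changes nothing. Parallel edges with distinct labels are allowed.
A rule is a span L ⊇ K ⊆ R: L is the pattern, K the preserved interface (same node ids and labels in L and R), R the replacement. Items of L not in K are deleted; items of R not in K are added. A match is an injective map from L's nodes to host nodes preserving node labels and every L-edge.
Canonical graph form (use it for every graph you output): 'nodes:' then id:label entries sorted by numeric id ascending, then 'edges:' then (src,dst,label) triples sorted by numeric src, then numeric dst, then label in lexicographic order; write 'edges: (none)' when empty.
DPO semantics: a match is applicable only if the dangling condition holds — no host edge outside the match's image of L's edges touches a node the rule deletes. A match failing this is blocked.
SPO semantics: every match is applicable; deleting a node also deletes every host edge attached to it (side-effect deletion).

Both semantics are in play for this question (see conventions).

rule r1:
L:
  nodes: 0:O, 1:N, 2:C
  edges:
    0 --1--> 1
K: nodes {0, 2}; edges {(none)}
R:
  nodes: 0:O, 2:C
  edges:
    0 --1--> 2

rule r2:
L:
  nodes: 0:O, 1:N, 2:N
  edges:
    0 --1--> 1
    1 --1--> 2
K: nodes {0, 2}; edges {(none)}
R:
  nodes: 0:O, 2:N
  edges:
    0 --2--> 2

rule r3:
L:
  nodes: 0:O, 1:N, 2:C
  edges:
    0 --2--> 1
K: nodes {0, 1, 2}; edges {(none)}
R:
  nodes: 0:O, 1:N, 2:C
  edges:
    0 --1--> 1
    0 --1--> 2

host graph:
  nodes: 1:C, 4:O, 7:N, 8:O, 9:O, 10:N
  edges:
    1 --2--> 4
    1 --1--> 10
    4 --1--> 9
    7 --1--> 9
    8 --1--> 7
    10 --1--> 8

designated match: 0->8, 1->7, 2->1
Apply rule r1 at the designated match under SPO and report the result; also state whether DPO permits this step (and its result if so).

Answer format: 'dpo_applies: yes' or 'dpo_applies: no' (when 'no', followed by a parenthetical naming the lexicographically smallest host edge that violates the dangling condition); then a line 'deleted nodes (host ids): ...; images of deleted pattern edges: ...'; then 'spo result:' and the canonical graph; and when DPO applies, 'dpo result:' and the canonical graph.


dpo_applies: no
(the rule deletes node 7, which keeps host edge (7,9,1) outside the match image — the dangling condition fails, DPO blocks; SPO proceeds and side-deletes such edges)
deleted nodes (host ids): 7; images of deleted pattern edges: (8,7,1)
spo result:
nodes: 1:C, 4:O, 8:O, 9:O, 10:N
edges: (1,4,2); (1,10,1); (4,9,1); (8,1,1); (10,8,1)


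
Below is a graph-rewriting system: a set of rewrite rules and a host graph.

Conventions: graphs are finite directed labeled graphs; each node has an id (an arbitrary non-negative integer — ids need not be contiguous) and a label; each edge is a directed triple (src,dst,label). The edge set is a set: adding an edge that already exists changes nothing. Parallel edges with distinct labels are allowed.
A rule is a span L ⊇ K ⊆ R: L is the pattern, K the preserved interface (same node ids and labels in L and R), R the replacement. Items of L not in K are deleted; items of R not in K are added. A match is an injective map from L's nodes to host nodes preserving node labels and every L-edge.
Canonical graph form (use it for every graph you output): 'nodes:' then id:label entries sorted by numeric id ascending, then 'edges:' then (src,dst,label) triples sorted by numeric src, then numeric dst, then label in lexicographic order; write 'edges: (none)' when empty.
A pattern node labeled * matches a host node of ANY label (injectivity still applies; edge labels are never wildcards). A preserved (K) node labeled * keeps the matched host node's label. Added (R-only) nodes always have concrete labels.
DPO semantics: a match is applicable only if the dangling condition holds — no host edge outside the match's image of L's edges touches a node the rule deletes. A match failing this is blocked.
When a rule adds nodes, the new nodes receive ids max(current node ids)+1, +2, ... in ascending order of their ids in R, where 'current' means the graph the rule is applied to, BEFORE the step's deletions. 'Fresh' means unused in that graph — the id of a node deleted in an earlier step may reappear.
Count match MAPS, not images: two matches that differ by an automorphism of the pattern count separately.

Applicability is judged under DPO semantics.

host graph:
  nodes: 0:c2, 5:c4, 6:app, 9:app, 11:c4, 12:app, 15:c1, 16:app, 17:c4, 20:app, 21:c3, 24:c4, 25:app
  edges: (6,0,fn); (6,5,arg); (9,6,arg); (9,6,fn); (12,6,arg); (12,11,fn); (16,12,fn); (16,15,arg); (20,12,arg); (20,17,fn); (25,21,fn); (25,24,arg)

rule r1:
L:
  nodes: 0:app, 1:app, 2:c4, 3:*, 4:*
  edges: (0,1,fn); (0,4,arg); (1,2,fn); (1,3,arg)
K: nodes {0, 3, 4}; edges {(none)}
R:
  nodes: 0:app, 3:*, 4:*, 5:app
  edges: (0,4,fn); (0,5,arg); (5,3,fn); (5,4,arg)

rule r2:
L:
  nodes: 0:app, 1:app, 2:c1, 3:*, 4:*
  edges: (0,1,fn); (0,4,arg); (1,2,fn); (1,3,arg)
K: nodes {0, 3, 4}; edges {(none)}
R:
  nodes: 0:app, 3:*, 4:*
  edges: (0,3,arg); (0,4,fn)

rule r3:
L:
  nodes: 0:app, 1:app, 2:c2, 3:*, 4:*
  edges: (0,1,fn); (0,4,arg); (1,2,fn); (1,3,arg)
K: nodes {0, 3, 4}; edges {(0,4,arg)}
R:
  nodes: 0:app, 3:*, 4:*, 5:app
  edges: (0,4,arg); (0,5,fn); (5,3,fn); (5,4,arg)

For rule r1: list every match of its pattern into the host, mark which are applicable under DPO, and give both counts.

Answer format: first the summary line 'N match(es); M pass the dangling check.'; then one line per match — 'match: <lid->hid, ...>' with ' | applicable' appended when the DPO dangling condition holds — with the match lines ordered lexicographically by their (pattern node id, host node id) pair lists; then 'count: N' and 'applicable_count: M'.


1 match(es); 0 pass the dangling check.
match: 0->16, 1->12, 2->11, 3->6, 4->15
count: 1
applicable_count: 0


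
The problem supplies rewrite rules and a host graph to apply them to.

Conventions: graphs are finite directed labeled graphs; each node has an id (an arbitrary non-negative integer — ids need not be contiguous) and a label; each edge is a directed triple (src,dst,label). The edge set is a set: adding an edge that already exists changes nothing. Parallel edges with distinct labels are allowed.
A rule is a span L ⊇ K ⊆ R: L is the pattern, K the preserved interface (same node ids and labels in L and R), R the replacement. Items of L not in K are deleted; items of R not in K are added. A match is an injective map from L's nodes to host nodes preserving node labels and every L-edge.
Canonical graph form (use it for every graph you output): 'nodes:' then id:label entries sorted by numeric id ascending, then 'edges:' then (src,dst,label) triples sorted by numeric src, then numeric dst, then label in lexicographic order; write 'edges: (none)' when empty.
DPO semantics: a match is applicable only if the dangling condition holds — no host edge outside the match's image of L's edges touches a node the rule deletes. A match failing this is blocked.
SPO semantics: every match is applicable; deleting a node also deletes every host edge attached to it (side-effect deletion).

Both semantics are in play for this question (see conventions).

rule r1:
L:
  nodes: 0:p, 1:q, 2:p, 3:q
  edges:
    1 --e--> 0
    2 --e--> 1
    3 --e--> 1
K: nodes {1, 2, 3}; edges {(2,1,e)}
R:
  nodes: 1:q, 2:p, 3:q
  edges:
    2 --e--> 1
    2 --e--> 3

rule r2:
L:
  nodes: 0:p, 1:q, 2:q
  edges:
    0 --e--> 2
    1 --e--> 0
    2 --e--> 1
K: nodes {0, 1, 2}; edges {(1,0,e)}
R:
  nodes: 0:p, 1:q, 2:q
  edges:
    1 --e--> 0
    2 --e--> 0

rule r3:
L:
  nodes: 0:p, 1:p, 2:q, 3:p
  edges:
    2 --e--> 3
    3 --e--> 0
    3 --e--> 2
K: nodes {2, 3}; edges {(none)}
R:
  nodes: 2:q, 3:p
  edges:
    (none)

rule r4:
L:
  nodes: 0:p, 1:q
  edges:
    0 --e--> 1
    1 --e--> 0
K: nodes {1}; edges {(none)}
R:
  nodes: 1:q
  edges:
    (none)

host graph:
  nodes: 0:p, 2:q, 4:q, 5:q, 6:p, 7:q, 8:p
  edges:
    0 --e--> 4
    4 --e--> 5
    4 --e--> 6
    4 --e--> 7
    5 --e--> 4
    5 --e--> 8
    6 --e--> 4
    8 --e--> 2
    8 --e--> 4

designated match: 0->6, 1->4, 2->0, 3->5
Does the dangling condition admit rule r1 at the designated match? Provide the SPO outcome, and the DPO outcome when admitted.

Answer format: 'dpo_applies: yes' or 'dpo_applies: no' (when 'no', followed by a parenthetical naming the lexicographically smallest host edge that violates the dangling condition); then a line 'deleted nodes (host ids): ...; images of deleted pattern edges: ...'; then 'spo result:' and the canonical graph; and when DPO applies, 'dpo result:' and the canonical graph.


dpo_applies: no
(the rule deletes node 6, which keeps host edge (6,4,e) outside the match image — the dangling condition fails, DPO blocks; SPO proceeds and side-deletes such edges)
deleted nodes (host ids): 6; images of deleted pattern edges: (4,6,e); (5,4,e)
spo result:
nodes: 0:p, 2:q, 4:q, 5:q, 7:q, 8:p
edges: (0,4,e); (0,5,e); (4,5,e); (4,7,e); (5,8,e); (8,2,e); (8,4,e)


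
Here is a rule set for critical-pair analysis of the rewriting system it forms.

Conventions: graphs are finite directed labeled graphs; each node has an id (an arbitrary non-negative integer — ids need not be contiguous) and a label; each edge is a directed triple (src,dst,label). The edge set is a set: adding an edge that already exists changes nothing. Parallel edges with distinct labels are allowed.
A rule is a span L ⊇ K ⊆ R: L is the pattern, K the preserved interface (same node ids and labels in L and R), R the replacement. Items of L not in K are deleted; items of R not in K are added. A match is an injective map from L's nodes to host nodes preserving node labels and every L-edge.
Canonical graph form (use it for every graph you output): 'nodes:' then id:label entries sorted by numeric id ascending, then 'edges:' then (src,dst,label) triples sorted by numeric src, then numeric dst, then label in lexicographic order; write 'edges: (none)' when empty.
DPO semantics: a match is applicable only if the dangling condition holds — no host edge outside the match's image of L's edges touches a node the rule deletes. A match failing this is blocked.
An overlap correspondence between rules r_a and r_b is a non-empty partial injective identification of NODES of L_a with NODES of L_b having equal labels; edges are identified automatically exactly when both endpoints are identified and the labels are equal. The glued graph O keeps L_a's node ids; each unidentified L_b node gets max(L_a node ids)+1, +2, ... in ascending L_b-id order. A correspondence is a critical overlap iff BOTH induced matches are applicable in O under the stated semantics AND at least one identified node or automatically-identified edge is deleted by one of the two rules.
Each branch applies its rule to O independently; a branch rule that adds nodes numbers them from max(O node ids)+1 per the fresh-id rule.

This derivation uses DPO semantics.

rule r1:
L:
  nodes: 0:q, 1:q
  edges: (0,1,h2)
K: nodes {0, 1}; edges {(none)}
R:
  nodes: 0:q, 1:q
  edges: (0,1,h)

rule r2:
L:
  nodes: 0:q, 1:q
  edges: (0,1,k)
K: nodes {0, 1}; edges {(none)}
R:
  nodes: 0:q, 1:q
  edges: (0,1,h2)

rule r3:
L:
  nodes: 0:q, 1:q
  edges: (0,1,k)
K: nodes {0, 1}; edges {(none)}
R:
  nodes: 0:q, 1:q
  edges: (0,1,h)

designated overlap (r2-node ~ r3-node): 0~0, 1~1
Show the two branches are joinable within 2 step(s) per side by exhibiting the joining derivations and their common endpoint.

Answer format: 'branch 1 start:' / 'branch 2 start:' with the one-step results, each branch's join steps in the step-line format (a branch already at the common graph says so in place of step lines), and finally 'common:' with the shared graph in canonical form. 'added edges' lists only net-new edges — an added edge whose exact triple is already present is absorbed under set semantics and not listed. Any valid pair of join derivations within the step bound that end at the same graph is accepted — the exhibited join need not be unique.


branch 1 start:
nodes: 0:q, 1:q
edges: (0,1,h2)
branch 2 start:
nodes: 0:q, 1:q
edges: (0,1,h)
branch 1 step 1: rule r1; match: 0->0, 1->1; deleted nodes (none); deleted edges (0,1,h2); added nodes (none); added edges (0,1,h); result: nodes: 0:q, 1:q edges: (0,1,h)
branch 2: already at the common graph (0 steps)
common:
nodes: 0:q, 1:q
edges: (0,1,h)


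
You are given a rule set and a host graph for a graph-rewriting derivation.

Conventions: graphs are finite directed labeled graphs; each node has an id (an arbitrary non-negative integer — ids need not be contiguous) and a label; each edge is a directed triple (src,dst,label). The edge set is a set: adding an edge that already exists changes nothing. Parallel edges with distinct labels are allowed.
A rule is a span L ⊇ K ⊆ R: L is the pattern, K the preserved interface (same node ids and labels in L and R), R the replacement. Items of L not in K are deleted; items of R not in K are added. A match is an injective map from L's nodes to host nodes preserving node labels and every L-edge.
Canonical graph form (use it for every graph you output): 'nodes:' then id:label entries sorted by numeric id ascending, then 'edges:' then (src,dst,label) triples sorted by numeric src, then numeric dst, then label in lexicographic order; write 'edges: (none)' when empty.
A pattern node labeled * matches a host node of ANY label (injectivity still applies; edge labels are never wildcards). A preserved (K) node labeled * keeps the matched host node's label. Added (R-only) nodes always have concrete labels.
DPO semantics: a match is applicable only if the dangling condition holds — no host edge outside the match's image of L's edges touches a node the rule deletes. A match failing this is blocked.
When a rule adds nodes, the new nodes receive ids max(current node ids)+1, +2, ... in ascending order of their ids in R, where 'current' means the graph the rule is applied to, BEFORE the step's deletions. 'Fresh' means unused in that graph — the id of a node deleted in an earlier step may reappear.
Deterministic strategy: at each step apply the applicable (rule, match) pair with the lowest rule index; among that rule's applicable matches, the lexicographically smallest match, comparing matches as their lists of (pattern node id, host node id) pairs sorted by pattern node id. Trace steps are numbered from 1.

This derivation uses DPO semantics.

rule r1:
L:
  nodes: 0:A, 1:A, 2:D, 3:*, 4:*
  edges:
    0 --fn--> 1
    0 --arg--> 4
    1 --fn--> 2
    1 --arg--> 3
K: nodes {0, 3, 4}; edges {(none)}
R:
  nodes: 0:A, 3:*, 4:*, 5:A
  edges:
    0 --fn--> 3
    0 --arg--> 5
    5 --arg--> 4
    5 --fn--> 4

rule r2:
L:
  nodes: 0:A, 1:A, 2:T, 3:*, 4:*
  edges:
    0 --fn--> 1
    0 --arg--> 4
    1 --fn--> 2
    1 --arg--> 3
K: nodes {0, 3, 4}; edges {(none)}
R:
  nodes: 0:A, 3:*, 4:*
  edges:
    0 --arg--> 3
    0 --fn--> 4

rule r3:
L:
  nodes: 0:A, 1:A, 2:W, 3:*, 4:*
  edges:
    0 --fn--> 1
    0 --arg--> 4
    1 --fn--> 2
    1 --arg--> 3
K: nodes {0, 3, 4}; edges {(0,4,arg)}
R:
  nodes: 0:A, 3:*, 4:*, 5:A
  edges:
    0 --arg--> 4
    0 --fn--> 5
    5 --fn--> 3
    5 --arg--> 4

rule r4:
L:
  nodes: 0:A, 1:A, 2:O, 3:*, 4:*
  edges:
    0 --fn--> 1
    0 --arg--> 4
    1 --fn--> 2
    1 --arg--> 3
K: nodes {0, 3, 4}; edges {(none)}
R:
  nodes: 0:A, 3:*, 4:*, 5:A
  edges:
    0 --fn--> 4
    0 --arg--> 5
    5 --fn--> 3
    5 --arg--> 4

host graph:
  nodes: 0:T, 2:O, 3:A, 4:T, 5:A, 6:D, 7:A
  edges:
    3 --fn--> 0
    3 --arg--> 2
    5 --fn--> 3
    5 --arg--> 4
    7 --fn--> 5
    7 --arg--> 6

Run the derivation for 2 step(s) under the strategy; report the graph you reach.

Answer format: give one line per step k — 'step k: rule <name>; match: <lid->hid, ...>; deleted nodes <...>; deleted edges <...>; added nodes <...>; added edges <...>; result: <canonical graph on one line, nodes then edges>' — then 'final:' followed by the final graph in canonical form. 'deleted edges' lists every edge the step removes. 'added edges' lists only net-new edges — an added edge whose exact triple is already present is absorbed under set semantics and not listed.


step 1: rule r2; match: 0->5, 1->3, 2->0, 3->2, 4->4; deleted nodes 0, 3; deleted edges (3,0,fn); (3,2,arg); (5,3,fn); (5,4,arg); added nodes (none); added edges (5,2,arg); (5,4,fn); result: nodes: 2:O, 4:T, 5:A, 6:D, 7:A edges: (5,2,arg); (5,4,fn); (7,5,fn); (7,6,arg)
step 2: rule r2; match: 0->7, 1->5, 2->4, 3->2, 4->6; deleted nodes 4, 5; deleted edges (5,2,arg); (5,4,fn); (7,5,fn); (7,6,arg); added nodes (none); added edges (7,2,arg); (7,6,fn); result: nodes: 2:O, 6:D, 7:A edges: (7,2,arg); (7,6,fn)
final:
nodes: 2:O, 6:D, 7:A
edges: (7,2,arg); (7,6,fn)


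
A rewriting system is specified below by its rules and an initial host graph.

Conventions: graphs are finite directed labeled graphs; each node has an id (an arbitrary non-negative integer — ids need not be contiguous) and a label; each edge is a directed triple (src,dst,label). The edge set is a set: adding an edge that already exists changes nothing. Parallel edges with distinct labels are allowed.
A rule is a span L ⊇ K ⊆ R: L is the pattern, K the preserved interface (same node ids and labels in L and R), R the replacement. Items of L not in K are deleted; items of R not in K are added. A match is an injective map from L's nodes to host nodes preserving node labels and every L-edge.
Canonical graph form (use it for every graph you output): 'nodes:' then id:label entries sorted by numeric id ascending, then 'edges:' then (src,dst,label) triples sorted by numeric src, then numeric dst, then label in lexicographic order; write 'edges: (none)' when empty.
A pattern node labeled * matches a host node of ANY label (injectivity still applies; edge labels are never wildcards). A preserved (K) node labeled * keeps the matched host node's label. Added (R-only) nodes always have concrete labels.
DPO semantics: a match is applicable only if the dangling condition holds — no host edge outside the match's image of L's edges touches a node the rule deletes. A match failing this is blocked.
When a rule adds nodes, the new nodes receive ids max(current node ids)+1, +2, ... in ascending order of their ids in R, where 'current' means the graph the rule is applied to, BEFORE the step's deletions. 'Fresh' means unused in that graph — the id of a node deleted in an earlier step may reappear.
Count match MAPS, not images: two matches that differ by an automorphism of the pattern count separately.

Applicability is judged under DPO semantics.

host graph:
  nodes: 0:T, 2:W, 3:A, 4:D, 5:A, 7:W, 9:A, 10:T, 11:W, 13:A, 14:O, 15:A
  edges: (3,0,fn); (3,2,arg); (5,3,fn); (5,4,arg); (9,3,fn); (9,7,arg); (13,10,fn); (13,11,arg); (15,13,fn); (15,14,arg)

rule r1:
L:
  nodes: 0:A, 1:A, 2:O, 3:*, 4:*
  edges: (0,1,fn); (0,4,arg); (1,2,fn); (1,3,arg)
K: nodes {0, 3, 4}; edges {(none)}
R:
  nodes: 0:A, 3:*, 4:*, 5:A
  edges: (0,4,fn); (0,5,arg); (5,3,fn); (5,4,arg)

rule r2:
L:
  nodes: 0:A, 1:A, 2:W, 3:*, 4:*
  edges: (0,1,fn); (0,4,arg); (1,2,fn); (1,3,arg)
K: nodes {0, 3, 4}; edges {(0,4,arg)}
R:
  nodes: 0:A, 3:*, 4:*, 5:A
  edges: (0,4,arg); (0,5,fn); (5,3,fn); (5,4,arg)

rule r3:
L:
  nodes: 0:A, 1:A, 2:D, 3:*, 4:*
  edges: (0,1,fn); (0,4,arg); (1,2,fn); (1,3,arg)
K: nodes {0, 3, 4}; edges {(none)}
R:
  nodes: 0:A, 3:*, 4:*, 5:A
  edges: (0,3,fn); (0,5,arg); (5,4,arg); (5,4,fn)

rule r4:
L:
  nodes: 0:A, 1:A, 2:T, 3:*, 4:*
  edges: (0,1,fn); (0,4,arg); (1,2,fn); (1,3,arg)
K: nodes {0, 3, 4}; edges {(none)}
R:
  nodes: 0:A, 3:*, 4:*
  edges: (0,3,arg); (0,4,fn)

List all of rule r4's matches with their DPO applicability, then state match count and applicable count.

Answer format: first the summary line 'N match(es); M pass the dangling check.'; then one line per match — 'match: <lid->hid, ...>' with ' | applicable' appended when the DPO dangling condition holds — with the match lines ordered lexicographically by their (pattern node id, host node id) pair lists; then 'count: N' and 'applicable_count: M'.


3 match(es); 1 pass the dangling check.
match: 0->5, 1->3, 2->0, 3->2, 4->4
match: 0->9, 1->3, 2->0, 3->2, 4->7
match: 0->15, 1->13, 2->10, 3->11, 4->14 | applicable
count: 3
applicable_count: 1


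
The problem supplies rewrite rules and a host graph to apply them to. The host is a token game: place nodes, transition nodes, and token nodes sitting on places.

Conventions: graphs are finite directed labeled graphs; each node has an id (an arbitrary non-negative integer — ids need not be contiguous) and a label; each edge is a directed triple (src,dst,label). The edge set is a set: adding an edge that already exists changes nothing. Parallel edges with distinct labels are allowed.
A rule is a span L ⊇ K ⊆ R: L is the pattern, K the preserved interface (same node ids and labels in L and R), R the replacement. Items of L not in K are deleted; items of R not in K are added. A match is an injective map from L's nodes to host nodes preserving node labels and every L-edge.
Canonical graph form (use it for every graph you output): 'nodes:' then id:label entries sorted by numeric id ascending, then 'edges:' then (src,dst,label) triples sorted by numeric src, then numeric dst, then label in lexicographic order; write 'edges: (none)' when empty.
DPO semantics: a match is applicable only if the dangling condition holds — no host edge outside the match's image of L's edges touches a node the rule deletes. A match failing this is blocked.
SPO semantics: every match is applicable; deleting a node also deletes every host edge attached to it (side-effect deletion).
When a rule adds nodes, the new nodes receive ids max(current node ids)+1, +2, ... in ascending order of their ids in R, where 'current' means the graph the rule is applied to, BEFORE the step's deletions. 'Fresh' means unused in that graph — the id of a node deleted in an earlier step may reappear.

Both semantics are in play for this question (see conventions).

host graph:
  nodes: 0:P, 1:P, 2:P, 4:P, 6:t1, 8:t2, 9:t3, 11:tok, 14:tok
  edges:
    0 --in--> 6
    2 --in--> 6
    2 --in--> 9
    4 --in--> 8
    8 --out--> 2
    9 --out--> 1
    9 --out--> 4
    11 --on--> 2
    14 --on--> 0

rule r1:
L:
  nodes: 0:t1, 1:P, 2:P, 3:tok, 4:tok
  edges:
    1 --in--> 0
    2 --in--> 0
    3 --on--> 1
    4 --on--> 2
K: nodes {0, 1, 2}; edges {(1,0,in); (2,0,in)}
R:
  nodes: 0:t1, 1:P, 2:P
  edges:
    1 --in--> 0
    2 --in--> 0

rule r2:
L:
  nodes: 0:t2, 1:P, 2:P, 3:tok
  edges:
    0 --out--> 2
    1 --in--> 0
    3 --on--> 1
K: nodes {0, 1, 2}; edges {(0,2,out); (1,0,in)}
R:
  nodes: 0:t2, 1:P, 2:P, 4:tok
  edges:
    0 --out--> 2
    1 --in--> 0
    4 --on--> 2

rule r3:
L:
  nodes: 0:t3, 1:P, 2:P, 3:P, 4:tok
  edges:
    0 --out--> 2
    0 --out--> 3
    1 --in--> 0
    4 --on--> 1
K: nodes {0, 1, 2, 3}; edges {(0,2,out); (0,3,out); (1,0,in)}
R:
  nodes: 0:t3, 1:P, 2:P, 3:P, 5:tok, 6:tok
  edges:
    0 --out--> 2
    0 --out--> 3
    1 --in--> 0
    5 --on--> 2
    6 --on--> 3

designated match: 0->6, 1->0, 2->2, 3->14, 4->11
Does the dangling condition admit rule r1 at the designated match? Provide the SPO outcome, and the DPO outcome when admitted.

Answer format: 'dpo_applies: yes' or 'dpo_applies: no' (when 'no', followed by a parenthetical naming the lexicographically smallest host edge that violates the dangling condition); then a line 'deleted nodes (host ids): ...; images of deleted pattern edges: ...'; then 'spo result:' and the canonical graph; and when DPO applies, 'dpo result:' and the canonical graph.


dpo_applies: yes
deleted nodes (host ids): 11, 14; images of deleted pattern edges: (11,2,on); (14,0,on)
spo result:
nodes: 0:P, 1:P, 2:P, 4:P, 6:t1, 8:t2, 9:t3
edges: (0,6,in); (2,6,in); (2,9,in); (4,8,in); (8,2,out); (9,1,out); (9,4,out)
dpo result:
nodes: 0:P, 1:P, 2:P, 4:P, 6:t1, 8:t2, 9:t3
edges: (0,6,in); (2,6,in); (2,9,in); (4,8,in); (8,2,out); (9,1,out); (9,4,out)


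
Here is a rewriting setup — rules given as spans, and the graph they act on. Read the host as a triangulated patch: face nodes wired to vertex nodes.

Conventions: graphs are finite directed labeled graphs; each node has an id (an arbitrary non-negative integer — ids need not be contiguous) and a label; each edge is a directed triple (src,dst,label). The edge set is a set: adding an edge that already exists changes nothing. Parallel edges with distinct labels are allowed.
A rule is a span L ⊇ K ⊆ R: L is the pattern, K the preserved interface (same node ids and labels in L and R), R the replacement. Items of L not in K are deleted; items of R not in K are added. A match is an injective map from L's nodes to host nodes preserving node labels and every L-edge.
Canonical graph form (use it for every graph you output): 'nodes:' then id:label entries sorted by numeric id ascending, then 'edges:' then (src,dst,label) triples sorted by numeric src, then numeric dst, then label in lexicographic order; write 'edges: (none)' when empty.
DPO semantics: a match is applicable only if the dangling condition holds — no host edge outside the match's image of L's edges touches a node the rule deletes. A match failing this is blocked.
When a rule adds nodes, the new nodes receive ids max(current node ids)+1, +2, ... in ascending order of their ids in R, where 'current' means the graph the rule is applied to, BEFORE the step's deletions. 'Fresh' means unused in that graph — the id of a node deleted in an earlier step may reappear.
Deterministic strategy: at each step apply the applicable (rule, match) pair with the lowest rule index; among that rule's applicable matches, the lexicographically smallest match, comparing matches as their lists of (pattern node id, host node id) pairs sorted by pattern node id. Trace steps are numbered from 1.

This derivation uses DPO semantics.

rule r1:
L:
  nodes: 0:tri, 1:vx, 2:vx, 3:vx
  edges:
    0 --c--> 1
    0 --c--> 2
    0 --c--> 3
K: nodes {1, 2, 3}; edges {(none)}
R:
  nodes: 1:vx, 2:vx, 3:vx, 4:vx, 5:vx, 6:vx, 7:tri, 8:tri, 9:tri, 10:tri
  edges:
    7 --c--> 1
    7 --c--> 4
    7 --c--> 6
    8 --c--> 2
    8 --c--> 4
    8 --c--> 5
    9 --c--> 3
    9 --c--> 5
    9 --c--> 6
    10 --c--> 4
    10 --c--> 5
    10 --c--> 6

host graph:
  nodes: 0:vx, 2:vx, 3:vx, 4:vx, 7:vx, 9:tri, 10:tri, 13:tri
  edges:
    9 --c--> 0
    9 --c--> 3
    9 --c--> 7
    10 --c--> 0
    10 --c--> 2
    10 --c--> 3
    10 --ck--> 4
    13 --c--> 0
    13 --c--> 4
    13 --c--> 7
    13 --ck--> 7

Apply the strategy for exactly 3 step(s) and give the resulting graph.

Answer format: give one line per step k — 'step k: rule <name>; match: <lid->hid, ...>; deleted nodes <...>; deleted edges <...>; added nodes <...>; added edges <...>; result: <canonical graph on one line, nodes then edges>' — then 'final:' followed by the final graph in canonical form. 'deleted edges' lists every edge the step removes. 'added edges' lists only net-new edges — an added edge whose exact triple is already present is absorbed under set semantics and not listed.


step 1: rule r1; match: 0->9, 1->0, 2->3, 3->7; deleted nodes 9; deleted edges (9,0,c); (9,3,c); (9,7,c); added nodes 14, 15, 16, 17, 18, 19, 20; added edges (17,0,c); (17,14,c); (17,16,c); (18,3,c); (18,14,c); (18,15,c); (19,7,c); (19,15,c); (19,16,c); (20,14,c); (20,15,c); (20,16,c); result: nodes: 0:vx, 2:vx, 3:vx, 4:vx, 7:vx, 10:tri, 13:tri, 14:vx, 15:vx, 16:vx, 17:tri, 18:tri, 19:tri, 20:tri edges: (10,0,c); (10,2,c); (10,3,c); (10,4,ck); (13,0,c); (13,4,c); (13,7,c); (13,7,ck); (17,0,c); (17,14,c); (17,16,c); (18,3,c); (18,14,c); (18,15,c); (19,7,c); (19,15,c); (19,16,c); (20,14,c); (20,15,c); (20,16,c)
step 2: rule r1; match: 0->17, 1->0, 2->14, 3->16; deleted nodes 17; deleted edges (17,0,c); (17,14,c); (17,16,c); added nodes 21, 22, 23, 24, 25, 26, 27; added edges (24,0,c); (24,21,c); (24,23,c); (25,14,c); (25,21,c); (25,22,c); (26,16,c); (26,22,c); (26,23,c); (27,21,c); (27,22,c); (27,23,c); result: nodes: 0:vx, 2:vx, 3:vx, 4:vx, 7:vx, 10:tri, 13:tri, 14:vx, 15:vx, 16:vx, 18:tri, 19:tri, 20:tri, 21:vx, 22:vx, 23:vx, 24:tri, 25:tri, 26:tri, 27:tri edges: (10,0,c); (10,2,c); (10,3,c); (10,4,ck); (13,0,c); (13,4,c); (13,7,c); (13,7,ck); (18,3,c); (18,14,c); (18,15,c); (19,7,c); (19,15,c); (19,16,c); (20,14,c); (20,15,c); (20,16,c); (24,0,c); (24,21,c); (24,23,c); (25,14,c); (25,21,c); (25,22,c); (26,16,c); (26,22,c); (26,23,c); (27,21,c); (27,22,c); (27,23,c)
step 3: rule r1; match: 0->18, 1->3, 2->14, 3->15; deleted nodes 18; deleted edges (18,3,c); (18,14,c); (18,15,c); added nodes 28, 29, 30, 31, 32, 33, 34; added edges (31,3,c); (31,28,c); (31,30,c); (32,14,c); (32,28,c); (32,29,c); (33,15,c); (33,29,c); (33,30,c); (34,28,c); (34,29,c); (34,30,c); result: nodes: 0:vx, 2:vx, 3:vx, 4:vx, 7:vx, 10:tri, 13:tri, 14:vx, 15:vx, 16:vx, 19:tri, 20:tri, 21:vx, 22:vx, 23:vx, 24:tri, 25:tri, 26:tri, 27:tri, 28:vx, 29:vx, 30:vx, 31:tri, 32:tri, 33:tri, 34:tri edges: (10,0,c); (10,2,c); (10,3,c); (10,4,ck); (13,0,c); (13,4,c); (13,7,c); (13,7,ck); (19,7,c); (19,15,c); (19,16,c); (20,14,c); (20,15,c); (20,16,c); (24,0,c); (24,21,c); (24,23,c); (25,14,c); (25,21,c); (25,22,c); (26,16,c); (26,22,c); (26,23,c); (27,21,c); (27,22,c); (27,23,c); (31,3,c); (31,28,c); (31,30,c); (32,14,c); (32,28,c); (32,29,c); (33,15,c); (33,29,c); (33,30,c); (34,28,c); (34,29,c); (34,30,c)
final:
nodes: 0:vx, 2:vx, 3:vx, 4:vx, 7:vx, 10:tri, 13:tri, 14:vx, 15:vx, 16:vx, 19:tri, 20:tri, 21:vx, 22:vx, 23:vx, 24:tri, 25:tri, 26:tri, 27:tri, 28:vx, 29:vx, 30:vx, 31:tri, 32:tri, 33:tri, 34:tri
edges: (10,0,c); (10,2,c); (10,3,c); (10,4,ck); (13,0,c); (13,4,c); (13,7,c); (13,7,ck); (19,7,c); (19,15,c); (19,16,c); (20,14,c); (20,15,c); (20,16,c); (24,0,c); (24,21,c); (24,23,c); (25,14,c); (25,21,c); (25,22,c); (26,16,c); (26,22,c); (26,23,c); (27,21,c); (27,22,c); (27,23,c); (31,3,c); (31,28,c); (31,30,c); (32,14,c); (32,28,c); (32,29,c); (33,15,c); (33,29,c); (33,30,c); (34,28,c); (34,29,c); (34,30,c)


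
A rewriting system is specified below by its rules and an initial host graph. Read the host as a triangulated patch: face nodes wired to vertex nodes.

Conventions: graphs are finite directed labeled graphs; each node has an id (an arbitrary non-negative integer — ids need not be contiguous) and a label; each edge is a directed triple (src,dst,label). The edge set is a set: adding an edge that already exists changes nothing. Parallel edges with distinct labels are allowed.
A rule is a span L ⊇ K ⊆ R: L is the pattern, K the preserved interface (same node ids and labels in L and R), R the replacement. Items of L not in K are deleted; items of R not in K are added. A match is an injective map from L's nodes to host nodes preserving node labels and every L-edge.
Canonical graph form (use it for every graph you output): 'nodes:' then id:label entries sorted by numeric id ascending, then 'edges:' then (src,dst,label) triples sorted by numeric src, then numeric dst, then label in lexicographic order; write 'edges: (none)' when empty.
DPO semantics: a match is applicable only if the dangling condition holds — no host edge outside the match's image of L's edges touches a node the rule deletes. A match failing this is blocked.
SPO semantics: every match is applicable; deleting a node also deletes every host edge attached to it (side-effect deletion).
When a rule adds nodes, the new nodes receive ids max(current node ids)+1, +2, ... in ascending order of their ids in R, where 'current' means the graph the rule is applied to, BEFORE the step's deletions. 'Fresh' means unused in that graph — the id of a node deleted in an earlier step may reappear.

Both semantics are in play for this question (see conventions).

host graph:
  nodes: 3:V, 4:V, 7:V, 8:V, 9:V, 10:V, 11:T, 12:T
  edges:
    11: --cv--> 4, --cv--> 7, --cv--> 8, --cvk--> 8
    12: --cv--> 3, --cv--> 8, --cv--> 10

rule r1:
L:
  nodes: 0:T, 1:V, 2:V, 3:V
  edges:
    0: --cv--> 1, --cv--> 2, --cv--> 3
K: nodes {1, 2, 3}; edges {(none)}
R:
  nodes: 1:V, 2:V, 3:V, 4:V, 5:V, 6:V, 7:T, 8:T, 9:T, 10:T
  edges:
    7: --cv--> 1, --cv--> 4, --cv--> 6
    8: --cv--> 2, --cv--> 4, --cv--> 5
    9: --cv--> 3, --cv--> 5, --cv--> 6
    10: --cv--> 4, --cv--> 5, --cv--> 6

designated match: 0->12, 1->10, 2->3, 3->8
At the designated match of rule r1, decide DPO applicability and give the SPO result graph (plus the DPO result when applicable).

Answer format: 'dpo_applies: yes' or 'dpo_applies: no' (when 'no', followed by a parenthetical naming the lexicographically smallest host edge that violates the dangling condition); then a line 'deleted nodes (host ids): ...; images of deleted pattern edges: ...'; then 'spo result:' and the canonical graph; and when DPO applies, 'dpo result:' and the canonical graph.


dpo_applies: yes
deleted nodes (host ids): 12; images of deleted pattern edges: (12,3,cv); (12,8,cv); (12,10,cv)
spo result:
nodes: 3:V, 4:V, 7:V, 8:V, 9:V, 10:V, 11:T, 13:V, 14:V, 15:V, 16:T, 17:T, 18:T, 19:T
edges: (11,4,cv); (11,7,cv); (11,8,cv); (11,8,cvk); (16,10,cv); (16,13,cv); (16,15,cv); (17,3,cv); (17,13,cv); (17,14,cv); (18,8,cv); (18,14,cv); (18,15,cv); (19,13,cv); (19,14,cv); (19,15,cv)
dpo result:
nodes: 3:V, 4:V, 7:V, 8:V, 9:V, 10:V, 11:T, 13:V, 14:V, 15:V, 16:T, 17:T, 18:T, 19:T
edges: (11,4,cv); (11,7,cv); (11,8,cv); (11,8,cvk); (16,10,cv); (16,13,cv); (16,15,cv); (17,3,cv); (17,13,cv); (17,14,cv); (18,8,cv); (18,14,cv); (18,15,cv); (19,13,cv); (19,14,cv); (19,15,cv)


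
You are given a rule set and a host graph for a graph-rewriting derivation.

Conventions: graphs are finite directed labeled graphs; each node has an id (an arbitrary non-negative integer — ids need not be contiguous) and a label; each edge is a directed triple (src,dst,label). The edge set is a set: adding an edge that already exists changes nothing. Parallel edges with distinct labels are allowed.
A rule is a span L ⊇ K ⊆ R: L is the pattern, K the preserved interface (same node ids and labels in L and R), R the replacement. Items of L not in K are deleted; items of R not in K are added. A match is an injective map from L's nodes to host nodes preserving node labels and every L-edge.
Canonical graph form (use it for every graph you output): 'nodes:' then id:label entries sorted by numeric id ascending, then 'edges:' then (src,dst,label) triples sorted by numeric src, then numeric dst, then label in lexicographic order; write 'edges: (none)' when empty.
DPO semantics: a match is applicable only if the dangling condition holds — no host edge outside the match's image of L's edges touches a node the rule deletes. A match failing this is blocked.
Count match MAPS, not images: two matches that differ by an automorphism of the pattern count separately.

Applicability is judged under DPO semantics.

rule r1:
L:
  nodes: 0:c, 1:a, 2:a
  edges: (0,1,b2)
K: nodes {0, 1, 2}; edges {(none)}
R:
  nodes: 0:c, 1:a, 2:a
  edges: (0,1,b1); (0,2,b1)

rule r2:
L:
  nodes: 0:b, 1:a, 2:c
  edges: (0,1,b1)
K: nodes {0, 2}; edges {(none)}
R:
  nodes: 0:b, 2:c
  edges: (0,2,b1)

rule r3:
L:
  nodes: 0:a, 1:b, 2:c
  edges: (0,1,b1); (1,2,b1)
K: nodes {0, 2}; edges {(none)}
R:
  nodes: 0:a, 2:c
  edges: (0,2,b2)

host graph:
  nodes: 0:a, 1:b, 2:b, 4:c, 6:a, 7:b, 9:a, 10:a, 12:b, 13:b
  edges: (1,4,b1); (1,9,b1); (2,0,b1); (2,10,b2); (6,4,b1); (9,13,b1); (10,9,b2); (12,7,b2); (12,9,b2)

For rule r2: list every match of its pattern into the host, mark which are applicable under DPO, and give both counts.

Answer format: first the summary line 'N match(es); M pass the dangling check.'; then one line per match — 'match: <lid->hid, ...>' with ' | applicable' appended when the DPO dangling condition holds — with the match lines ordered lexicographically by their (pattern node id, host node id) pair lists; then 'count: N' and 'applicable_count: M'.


2 match(es); 1 pass the dangling check.
match: 0->1, 1->9, 2->4
match: 0->2, 1->0, 2->4 | applicable
count: 2
applicable_count: 1
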